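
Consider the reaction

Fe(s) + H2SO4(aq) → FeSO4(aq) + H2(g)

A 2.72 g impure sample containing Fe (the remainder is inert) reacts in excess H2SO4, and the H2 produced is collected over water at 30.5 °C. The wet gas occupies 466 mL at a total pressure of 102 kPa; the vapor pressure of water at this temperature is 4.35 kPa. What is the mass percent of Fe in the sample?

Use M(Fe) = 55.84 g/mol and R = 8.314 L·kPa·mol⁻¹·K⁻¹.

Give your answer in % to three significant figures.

37.0 %

P(H2) = 102 − 4.35 = 97.65 kPa
n(H2) = PV/RT = (97.65 × 0.4660) / (8.314 × 303.65) = 0.01802 mol
n(Fe) = (1/1) × 0.01802 = 0.01802 mol
m(Fe) = 0.01802 × 55.84 = 1.006 g
%Fe = 1.006 / 2.72 × 100 = 36.99%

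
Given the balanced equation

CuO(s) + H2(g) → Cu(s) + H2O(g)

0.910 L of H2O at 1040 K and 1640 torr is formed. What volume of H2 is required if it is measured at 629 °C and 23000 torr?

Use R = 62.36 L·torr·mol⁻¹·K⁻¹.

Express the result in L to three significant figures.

n(H2O) = PV/RT = (1640 × 0.910) / (62.36 × 1040) = 0.02301 mol
n(H2) = (1/1) × 0.02301 = 0.02301 mol
V = nRT/P = 0.02301 × 62.36 × 902.15 / 23000 = 0.05628 L

0.0563 L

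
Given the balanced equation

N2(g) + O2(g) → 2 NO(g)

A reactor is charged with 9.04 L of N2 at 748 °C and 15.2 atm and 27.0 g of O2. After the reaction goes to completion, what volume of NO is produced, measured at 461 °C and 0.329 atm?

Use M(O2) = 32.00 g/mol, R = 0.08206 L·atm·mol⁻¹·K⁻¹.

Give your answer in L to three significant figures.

n(N2) = PV/RT = (15.2 × 9.04) / (0.08206 × 1021.15) = 1.640 mol
n(O2) = 27.0 / 32.00 = 0.8438 mol
For 1.640 mol N2, stoichiometry requires (1/1) × 1.640 = 1.640 mol O2; 0.8438 mol is available, so O2 is limiting.
n(NO) = (2/1) × 0.8438 = 1.688 mol
V(NO) = nRT/P = 1.688 × 0.08206 × 734.15 / 0.329 = 309.1 L

309 L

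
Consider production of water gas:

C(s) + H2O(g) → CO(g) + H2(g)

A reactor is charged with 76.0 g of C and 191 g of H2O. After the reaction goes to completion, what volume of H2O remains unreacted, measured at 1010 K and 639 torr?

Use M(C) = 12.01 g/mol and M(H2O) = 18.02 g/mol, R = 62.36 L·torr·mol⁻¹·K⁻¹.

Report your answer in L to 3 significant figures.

421 L

n(C) = 76.0 / 12.01 = 6.328 mol
n(H2O) = 191 / 18.02 = 10.60 mol
For 6.328 mol C, stoichiometry requires (1/1) × 6.328 = 6.328 mol H2O; 10.60 mol is available, so C is limiting.
n(H2O) consumed = (1/1) × 6.328 = 6.328 mol; remaining = 10.60 − 6.328 = 4.272 mol
V(H2O) = nRT/P = 4.272 × 62.36 × 1010 / 639 = 421.1 L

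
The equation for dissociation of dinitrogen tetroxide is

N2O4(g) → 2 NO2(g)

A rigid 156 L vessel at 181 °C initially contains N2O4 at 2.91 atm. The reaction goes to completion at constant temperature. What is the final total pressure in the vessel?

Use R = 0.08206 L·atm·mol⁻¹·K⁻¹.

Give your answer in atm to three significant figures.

5.82 atm

Since T and V are fixed, P_final/P_initial = n_final/n_initial = 2/1.
P_final = (2/1) × 2.91 = 5.820 atm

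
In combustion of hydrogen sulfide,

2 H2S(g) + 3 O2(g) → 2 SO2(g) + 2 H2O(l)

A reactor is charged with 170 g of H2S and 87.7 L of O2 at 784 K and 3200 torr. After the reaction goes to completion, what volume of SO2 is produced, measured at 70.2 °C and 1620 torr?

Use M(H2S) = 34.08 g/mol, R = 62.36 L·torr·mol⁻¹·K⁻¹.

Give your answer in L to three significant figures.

n(H2S) = 170 / 34.08 = 4.988 mol
n(O2) = PV/RT = (3200 × 87.7) / (62.36 × 784) = 5.740 mol
For 4.988 mol H2S, stoichiometry requires (3/2) × 4.988 = 7.482 mol O2; 5.740 mol is available, so O2 is limiting.
n(SO2) = (2/3) × 5.740 = 3.827 mol
V(SO2) = nRT/P = 3.827 × 62.36 × 343.35 / 1620 = 50.58 L

50.6 L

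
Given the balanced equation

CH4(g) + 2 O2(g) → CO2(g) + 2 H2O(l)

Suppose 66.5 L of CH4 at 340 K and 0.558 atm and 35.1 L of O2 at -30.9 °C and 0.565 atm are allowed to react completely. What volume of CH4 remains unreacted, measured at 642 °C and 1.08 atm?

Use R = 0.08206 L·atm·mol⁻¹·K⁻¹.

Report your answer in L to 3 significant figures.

57.8 L

n(CH4) = PV/RT = (0.558 × 66.5) / (0.08206 × 340) = 1.330 mol
n(O2) = PV/RT = (0.565 × 35.1) / (0.08206 × 242.25) = 0.9976 mol
For 1.330 mol CH4, stoichiometry requires (2/1) × 1.330 = 2.660 mol O2; 0.9976 mol is available, so O2 is limiting.
n(CH4) consumed = (1/2) × 0.9976 = 0.4988 mol; remaining = 1.330 − 0.4988 = 0.8312 mol
V(CH4) = nRT/P = 0.8312 × 0.08206 × 915.15 / 1.08 = 57.80 L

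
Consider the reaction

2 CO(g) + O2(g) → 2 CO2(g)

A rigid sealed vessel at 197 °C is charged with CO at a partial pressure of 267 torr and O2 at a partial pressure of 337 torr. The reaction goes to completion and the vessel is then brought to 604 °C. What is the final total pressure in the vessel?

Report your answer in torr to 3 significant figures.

With V and T fixed, P_i ∝ n_i, so the mole ratios apply directly to partial pressures at 197 °C.
P(O2) required for 267 torr of CO = (1/2) × 267 = 133.5 torr; available 337 torr, so CO is limiting.
P(O2) remaining = 337 − (1/2) × 267 = 203.5 torr
P(gaseous products) = (2)/2 × 267 = 267.0 torr
P_total at 197 °C = 203.5 + 267.0 = 470.5 torr
Scaling to 604 °C: P = 470.5 × 877.15/470.15 = 877.8 torr

878 torr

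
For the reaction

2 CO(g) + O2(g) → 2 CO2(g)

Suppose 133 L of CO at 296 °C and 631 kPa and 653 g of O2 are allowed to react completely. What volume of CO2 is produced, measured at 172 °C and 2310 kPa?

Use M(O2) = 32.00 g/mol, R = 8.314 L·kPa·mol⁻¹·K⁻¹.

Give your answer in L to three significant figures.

n(CO) = PV/RT = (631 × 133) / (8.314 × 569.15) = 17.74 mol
n(O2) = 653 / 32.00 = 20.41 mol
For 17.74 mol CO, stoichiometry requires (1/2) × 17.74 = 8.870 mol O2; 20.41 mol is available, so CO is limiting.
n(CO2) = (2/2) × 17.74 = 17.74 mol
V(CO2) = nRT/P = 17.74 × 8.314 × 445.15 / 2310 = 28.42 L

28.4 L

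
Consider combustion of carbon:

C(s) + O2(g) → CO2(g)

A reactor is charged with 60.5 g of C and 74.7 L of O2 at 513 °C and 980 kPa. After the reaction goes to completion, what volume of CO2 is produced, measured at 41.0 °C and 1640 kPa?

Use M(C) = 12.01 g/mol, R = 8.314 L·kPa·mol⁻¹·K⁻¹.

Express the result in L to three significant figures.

n(C) = 60.5 / 12.01 = 5.037 mol
n(O2) = PV/RT = (980 × 74.7) / (8.314 × 786.15) = 11.20 mol
For 5.037 mol C, stoichiometry requires (1/1) × 5.037 = 5.037 mol O2; 11.20 mol is available, so C is limiting.
n(CO2) = (1/1) × 5.037 = 5.037 mol
V(CO2) = nRT/P = 5.037 × 8.314 × 314.15 / 1640 = 8.022 L

8.02 L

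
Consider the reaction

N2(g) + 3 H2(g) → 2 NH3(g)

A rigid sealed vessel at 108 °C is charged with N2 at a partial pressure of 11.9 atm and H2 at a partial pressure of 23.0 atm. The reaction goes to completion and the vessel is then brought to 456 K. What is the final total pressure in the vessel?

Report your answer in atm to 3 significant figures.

23.4 atm

At constant V, partial pressures at 108 °C are proportional to moles, so apply stoichiometry directly to pressures.
P(H2) required for 11.9 atm of N2 = (3/1) × 11.9 = 35.70 atm; available 23.0 atm, so H2 is limiting.
P(N2) remaining = 11.9 − (1/3) × 23.0 = 4.233 atm
P(gaseous products) = (2)/3 × 23.0 = 15.33 atm
P_total at 108 °C = 4.233 + 15.33 = 19.56 atm
Scaling to 456 K: P = 19.56 × 456/381.15 = 23.40 atm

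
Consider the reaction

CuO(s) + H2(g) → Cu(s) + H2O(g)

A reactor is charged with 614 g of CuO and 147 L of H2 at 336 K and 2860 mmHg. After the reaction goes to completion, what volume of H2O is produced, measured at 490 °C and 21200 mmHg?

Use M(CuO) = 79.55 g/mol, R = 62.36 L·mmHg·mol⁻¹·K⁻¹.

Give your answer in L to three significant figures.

n(CuO) = 614 / 79.55 = 7.718 mol
n(H2) = PV/RT = (2860 × 147) / (62.36 × 336) = 20.06 mol
For 7.718 mol CuO, stoichiometry requires (1/1) × 7.718 = 7.718 mol H2; 20.06 mol is available, so CuO is limiting.
n(H2O) = (1/1) × 7.718 = 7.718 mol
V(H2O) = nRT/P = 7.718 × 62.36 × 763.15 / 21200 = 17.33 L

17.3 L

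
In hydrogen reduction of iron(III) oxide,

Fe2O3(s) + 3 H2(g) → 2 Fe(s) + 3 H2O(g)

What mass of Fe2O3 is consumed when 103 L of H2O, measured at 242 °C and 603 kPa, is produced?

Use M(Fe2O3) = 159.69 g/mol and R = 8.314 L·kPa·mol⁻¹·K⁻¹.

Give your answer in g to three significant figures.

n(H2O) = PV/RT = (603 × 103) / (8.314 × 515.15) = 14.50 mol
n(Fe2O3) = (1/3) × 14.50 = 4.833 mol
m(Fe2O3) = 4.833 × 159.69 = 771.8 g

772 g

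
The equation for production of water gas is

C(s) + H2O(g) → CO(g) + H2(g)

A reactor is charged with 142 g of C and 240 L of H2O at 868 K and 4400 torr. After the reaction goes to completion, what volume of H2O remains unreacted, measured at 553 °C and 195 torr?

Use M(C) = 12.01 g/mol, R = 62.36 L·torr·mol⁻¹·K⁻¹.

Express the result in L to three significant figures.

2030 L

n(C) = 142 / 12.01 = 11.82 mol
n(H2O) = PV/RT = (4400 × 240) / (62.36 × 868) = 19.51 mol
For 11.82 mol C, stoichiometry requires (1/1) × 11.82 = 11.82 mol H2O; 19.51 mol is available, so C is limiting.
n(H2O) consumed = (1/1) × 11.82 = 11.82 mol; remaining = 19.51 − 11.82 = 7.690 mol
V(H2O) = nRT/P = 7.690 × 62.36 × 826.15 / 195 = 2032 L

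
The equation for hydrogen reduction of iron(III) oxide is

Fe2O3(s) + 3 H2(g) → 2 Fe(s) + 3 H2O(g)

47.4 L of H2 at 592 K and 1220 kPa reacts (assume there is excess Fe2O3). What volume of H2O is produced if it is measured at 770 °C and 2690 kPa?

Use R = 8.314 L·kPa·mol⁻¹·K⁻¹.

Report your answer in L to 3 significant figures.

37.9 L

n(H2) = PV/RT = (1220 × 47.4) / (8.314 × 592) = 11.75 mol
n(H2O) = (3/3) × 11.75 = 11.75 mol
V = nRT/P = 11.75 × 8.314 × 1043.15 / 2690 = 37.88 L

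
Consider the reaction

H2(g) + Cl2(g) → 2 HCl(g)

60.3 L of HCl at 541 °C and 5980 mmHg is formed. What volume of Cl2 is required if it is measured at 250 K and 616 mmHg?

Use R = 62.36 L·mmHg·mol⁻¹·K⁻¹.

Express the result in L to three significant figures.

n(HCl) = PV/RT = (5980 × 60.3) / (62.36 × 814.15) = 7.102 mol
n(Cl2) = (1/2) × 7.102 = 3.551 mol
V = nRT/P = 3.551 × 62.36 × 250 / 616 = 89.87 L

89.9 L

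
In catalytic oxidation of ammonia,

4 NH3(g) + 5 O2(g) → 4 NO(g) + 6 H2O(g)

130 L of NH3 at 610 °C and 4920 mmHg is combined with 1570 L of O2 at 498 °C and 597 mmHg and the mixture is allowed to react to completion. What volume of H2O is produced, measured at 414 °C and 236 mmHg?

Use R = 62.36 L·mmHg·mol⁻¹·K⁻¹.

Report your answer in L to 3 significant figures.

n(NH3) = PV/RT = (4920 × 130) / (62.36 × 883.15) = 11.61 mol
n(O2) = PV/RT = (597 × 1570) / (62.36 × 771.15) = 19.49 mol
For 11.61 mol NH3, stoichiometry requires (5/4) × 11.61 = 14.51 mol O2; 19.49 mol is available, so NH3 is limiting.
n(H2O) = (6/4) × 11.61 = 17.41 mol
V(H2O) = nRT/P = 17.41 × 62.36 × 687.15 / 236 = 3161 L

3160 L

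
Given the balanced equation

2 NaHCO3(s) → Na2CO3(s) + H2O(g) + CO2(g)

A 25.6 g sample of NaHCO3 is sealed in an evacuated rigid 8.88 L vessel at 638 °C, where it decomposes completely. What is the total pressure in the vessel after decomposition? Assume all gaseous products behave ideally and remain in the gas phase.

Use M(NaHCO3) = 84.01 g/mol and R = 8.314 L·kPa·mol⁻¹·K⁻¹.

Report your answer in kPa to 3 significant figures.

260 kPa

n(NaHCO3) = 25.6 / 84.01 = 0.3047 mol
n(gas produced) = (2/2) × 0.3047 = 0.3047 mol
P = nRT/V = 0.3047 × 8.314 × 911.15 / 8.88 = 259.9 kPa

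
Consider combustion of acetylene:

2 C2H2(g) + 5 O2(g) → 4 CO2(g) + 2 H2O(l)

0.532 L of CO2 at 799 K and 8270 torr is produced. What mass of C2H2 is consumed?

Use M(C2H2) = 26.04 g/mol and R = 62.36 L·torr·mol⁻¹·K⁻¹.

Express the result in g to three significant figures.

1.15 g

n(CO2) = PV/RT = (8270 × 0.532) / (62.36 × 799) = 0.08830 mol
n(C2H2) = (2/4) × 0.08830 = 0.04415 mol
m(C2H2) = 0.04415 × 26.04 = 1.150 g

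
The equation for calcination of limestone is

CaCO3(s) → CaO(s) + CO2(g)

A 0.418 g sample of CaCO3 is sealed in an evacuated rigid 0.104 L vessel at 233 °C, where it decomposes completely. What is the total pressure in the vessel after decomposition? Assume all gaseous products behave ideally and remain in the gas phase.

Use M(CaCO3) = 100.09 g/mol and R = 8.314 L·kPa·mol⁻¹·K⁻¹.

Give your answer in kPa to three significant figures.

n(CaCO3) = 0.418 / 100.09 = 0.004176 mol
n(gas produced) = (1/1) × 0.004176 = 0.004176 mol
P = nRT/V = 0.004176 × 8.314 × 506.15 / 0.104 = 169.0 kPa

169 kPa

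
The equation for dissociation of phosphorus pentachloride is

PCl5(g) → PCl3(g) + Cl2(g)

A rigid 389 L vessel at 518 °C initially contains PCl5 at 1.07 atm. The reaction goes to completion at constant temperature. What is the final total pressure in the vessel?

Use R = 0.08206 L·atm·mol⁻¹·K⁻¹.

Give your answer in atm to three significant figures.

2.14 atm

At constant T and V, P ∝ n(gas): 1 mol gas → 2 mol gas.
P_final = (2/1) × 1.07 = 2.140 atm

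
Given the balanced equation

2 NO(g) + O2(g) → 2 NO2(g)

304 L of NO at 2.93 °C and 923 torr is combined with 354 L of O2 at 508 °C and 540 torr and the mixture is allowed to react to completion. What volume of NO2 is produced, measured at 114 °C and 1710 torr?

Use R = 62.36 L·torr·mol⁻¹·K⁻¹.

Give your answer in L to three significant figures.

n(NO) = PV/RT = (923 × 304) / (62.36 × 276.08) = 16.30 mol
n(O2) = PV/RT = (540 × 354) / (62.36 × 781.15) = 3.924 mol
For 16.30 mol NO, stoichiometry requires (1/2) × 16.30 = 8.150 mol O2; 3.924 mol is available, so O2 is limiting.
n(NO2) = (2/1) × 3.924 = 7.848 mol
V(NO2) = nRT/P = 7.848 × 62.36 × 387.15 / 1710 = 110.8 L

111 L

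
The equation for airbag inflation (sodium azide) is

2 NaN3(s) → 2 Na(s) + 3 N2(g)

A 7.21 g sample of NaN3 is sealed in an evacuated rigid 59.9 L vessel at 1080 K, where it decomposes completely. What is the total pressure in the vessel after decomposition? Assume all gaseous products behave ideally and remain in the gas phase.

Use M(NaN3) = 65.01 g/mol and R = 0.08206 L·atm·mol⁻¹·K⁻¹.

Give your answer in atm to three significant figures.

n(NaN3) = 7.21 / 65.01 = 0.1109 mol
n(gas produced) = (3/2) × 0.1109 = 0.1663 mol
P = nRT/V = 0.1663 × 0.08206 × 1080 / 59.9 = 0.2460 atm

0.246 atm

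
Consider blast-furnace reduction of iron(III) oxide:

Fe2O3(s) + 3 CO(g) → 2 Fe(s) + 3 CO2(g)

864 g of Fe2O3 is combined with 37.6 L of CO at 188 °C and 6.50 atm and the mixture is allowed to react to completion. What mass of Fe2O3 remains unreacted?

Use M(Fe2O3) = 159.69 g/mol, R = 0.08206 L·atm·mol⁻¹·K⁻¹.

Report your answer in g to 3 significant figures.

n(Fe2O3) = 864 / 159.69 = 5.410 mol
n(CO) = PV/RT = (6.50 × 37.6) / (0.08206 × 461.15) = 6.458 mol
For 5.410 mol Fe2O3, stoichiometry requires (3/1) × 5.410 = 16.23 mol CO; 6.458 mol is available, so CO is limiting.
n(Fe2O3) consumed = (1/3) × 6.458 = 2.153 mol; remaining = 5.410 − 2.153 = 3.257 mol
m(Fe2O3) = 3.257 × 159.69 = 520.1 g

520 g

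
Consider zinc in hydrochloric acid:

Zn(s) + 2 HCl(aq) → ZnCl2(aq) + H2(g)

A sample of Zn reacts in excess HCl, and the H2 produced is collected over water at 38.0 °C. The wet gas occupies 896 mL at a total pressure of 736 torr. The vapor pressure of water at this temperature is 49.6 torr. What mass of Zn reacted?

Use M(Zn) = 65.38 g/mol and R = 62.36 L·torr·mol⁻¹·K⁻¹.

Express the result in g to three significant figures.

2.07 g

P(H2) = 736 − 49.6 = 686.4 torr
n(H2) = PV/RT = (686.4 × 0.8960) / (62.36 × 311.15) = 0.03170 mol
n(Zn) = (1/1) × 0.03170 = 0.03170 mol
m(Zn) = 0.03170 × 65.38 = 2.073 g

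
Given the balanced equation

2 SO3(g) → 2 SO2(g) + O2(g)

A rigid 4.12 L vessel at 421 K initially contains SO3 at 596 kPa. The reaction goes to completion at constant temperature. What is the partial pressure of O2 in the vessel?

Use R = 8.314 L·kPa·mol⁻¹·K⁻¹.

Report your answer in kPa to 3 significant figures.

298 kPa

n(SO3)₀ = PV/RT = (596 × 4.12) / (8.314 × 421) = 0.7015 mol
n(O2) = (1/2) × 0.7015 = 0.3508 mol
P(O2) = nRT/V = 0.3508 × 8.314 × 421 / 4.12 = 298.0 kPa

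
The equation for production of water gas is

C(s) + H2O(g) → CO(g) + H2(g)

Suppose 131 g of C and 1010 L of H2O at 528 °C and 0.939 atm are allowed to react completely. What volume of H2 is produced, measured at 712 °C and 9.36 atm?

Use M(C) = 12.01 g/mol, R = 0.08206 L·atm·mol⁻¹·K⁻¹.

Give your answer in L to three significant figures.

94.2 L

n(C) = 131 / 12.01 = 10.91 mol
n(H2O) = PV/RT = (0.939 × 1010) / (0.08206 × 801.15) = 14.43 mol
For 10.91 mol C, stoichiometry requires (1/1) × 10.91 = 10.91 mol H2O; 14.43 mol is available, so C is limiting.
n(H2) = (1/1) × 10.91 = 10.91 mol
V(H2) = nRT/P = 10.91 × 0.08206 × 985.15 / 9.36 = 94.23 L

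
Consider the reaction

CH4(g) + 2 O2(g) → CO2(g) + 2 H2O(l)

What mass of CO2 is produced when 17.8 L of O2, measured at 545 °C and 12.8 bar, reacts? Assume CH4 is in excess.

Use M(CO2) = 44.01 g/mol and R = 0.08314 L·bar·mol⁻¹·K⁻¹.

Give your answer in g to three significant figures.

73.7 g

n(O2) = PV/RT = (12.8 × 17.8) / (0.08314 × 818.15) = 3.350 mol
n(CO2) = (1/2) × 3.350 = 1.675 mol
m(CO2) = 1.675 × 44.01 = 73.72 g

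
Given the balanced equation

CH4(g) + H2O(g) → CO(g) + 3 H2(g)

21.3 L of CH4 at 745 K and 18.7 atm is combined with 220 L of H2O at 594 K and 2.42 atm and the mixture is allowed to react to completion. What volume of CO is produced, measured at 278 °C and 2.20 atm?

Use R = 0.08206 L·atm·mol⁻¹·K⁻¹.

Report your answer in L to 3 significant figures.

n(CH4) = PV/RT = (18.7 × 21.3) / (0.08206 × 745) = 6.515 mol
n(H2O) = PV/RT = (2.42 × 220) / (0.08206 × 594) = 10.92 mol
For 6.515 mol CH4, stoichiometry requires (1/1) × 6.515 = 6.515 mol H2O; 10.92 mol is available, so CH4 is limiting.
n(CO) = (1/1) × 6.515 = 6.515 mol
V(CO) = nRT/P = 6.515 × 0.08206 × 551.15 / 2.20 = 133.9 L

134 L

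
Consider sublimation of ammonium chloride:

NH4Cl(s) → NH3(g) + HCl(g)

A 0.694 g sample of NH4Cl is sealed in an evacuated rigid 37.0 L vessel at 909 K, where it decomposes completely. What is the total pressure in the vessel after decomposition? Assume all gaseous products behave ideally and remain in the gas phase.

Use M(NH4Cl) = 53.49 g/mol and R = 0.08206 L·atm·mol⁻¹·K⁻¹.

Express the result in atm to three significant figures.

n(NH4Cl) = 0.694 / 53.49 = 0.01297 mol
n(gas produced) = (2/1) × 0.01297 = 0.02594 mol
P = nRT/V = 0.02594 × 0.08206 × 909 / 37.0 = 0.05230 atm

0.0523 atm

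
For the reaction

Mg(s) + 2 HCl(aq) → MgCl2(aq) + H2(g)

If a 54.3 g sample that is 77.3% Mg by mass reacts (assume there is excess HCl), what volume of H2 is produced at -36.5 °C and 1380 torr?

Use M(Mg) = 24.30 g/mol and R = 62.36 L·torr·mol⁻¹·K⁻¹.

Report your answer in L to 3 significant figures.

mass of Mg = 54.3 × 77.3/100 = 41.97 g
n(Mg) = 41.97 / 24.30 = 1.727 mol
n(H2) = (1/1) × 1.727 = 1.727 mol
V = nRT/P = 1.727 × 62.36 × 236.65 / 1380 = 18.47 L

18.5 L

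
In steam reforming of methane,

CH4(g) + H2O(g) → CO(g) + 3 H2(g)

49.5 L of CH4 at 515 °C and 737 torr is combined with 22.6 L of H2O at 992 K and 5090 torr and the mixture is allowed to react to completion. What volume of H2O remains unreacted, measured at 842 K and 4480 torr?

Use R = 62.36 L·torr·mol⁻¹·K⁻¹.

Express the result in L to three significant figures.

13.1 L

n(CH4) = PV/RT = (737 × 49.5) / (62.36 × 788.15) = 0.7423 mol
n(H2O) = PV/RT = (5090 × 22.6) / (62.36 × 992) = 1.860 mol
For 0.7423 mol CH4, stoichiometry requires (1/1) × 0.7423 = 0.7423 mol H2O; 1.860 mol is available, so CH4 is limiting.
n(H2O) consumed = (1/1) × 0.7423 = 0.7423 mol; remaining = 1.860 − 0.7423 = 1.118 mol
V(H2O) = nRT/P = 1.118 × 62.36 × 842 / 4480 = 13.10 L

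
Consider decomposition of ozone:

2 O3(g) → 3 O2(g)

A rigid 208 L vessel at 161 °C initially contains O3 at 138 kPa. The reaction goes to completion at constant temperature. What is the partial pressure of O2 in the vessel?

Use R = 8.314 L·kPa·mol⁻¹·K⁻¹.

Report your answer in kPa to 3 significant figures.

n(O3)₀ = PV/RT = (138 × 208) / (8.314 × 434.15) = 7.952 mol
n(O2) = (3/2) × 7.952 = 11.93 mol
P(O2) = nRT/V = 11.93 × 8.314 × 434.15 / 208 = 207.0 kPa

207 kPa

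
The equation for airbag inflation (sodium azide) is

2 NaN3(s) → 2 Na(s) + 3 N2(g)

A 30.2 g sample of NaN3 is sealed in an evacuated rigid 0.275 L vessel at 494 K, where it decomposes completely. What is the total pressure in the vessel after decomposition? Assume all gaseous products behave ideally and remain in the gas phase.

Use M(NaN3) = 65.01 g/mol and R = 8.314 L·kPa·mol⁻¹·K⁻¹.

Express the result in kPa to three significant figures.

10400 kPa

n(NaN3) = 30.2 / 65.01 = 0.4645 mol
n(gas produced) = (3/2) × 0.4645 = 0.6967 mol
P = nRT/V = 0.6967 × 8.314 × 494 / 0.275 = 10410 kPa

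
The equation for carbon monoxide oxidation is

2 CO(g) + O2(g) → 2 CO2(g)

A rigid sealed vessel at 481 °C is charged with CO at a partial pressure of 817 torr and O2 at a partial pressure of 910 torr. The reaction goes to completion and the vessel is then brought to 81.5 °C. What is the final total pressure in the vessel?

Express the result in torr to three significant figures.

620 torr

Because the vessel is rigid and T is held at 481 °C, work the stoichiometry in partial pressures (P_i = n_iRT/V).
P(O2) required for 817 torr of CO = (1/2) × 817 = 408.5 torr; available 910 torr, so CO is limiting.
P(O2) remaining = 910 − (1/2) × 817 = 501.5 torr
P(gaseous products) = (2)/2 × 817 = 817.0 torr
P_total at 481 °C = 501.5 + 817.0 = 1318 torr
Scaling to 81.5 °C: P = 1318 × 354.65/754.15 = 619.8 torr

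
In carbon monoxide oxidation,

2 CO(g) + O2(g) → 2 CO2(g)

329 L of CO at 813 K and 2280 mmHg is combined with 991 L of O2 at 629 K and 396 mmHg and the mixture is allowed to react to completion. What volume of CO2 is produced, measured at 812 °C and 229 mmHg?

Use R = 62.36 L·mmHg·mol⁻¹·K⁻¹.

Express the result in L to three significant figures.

4370 L

n(CO) = PV/RT = (2280 × 329) / (62.36 × 813) = 14.80 mol
n(O2) = PV/RT = (396 × 991) / (62.36 × 629) = 10.00 mol
For 14.80 mol CO, stoichiometry requires (1/2) × 14.80 = 7.400 mol O2; 10.00 mol is available, so CO is limiting.
n(CO2) = (2/2) × 14.80 = 14.80 mol
V(CO2) = nRT/P = 14.80 × 62.36 × 1085.15 / 229 = 4373 L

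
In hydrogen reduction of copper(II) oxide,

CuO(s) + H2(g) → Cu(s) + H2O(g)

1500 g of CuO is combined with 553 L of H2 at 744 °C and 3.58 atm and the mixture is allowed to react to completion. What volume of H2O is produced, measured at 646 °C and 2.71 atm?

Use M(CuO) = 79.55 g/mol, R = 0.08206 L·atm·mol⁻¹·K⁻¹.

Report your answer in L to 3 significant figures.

n(CuO) = 1500 / 79.55 = 18.86 mol
n(H2) = PV/RT = (3.58 × 553) / (0.08206 × 1017.15) = 23.72 mol
For 18.86 mol CuO, stoichiometry requires (1/1) × 18.86 = 18.86 mol H2; 23.72 mol is available, so CuO is limiting.
n(H2O) = (1/1) × 18.86 = 18.86 mol
V(H2O) = nRT/P = 18.86 × 0.08206 × 919.15 / 2.71 = 524.9 L

525 L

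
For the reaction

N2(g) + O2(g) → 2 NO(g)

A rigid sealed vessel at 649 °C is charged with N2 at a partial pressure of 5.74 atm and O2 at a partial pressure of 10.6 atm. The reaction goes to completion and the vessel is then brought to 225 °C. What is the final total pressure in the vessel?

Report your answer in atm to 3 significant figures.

8.83 atm

Because the vessel is rigid and T is held at 649 °C, work the stoichiometry in partial pressures (P_i = n_iRT/V).
P(O2) required for 5.74 atm of N2 = (1/1) × 5.74 = 5.740 atm; available 10.6 atm, so N2 is limiting.
P(O2) remaining = 10.6 − (1/1) × 5.74 = 4.860 atm
P(gaseous products) = (2)/1 × 5.74 = 11.48 atm
P_total at 649 °C = 4.860 + 11.48 = 16.34 atm
Scaling to 225 °C: P = 16.34 × 498.15/922.15 = 8.827 atm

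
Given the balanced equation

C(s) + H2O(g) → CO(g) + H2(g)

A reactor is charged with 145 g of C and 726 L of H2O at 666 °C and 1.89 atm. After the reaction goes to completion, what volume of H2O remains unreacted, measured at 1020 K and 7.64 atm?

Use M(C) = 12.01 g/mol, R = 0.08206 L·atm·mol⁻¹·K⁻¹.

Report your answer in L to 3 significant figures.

62.8 L

n(C) = 145 / 12.01 = 12.07 mol
n(H2O) = PV/RT = (1.89 × 726) / (0.08206 × 939.15) = 17.80 mol
For 12.07 mol C, stoichiometry requires (1/1) × 12.07 = 12.07 mol H2O; 17.80 mol is available, so C is limiting.
n(H2O) consumed = (1/1) × 12.07 = 12.07 mol; remaining = 17.80 − 12.07 = 5.730 mol
V(H2O) = nRT/P = 5.730 × 0.08206 × 1020 / 7.64 = 62.78 L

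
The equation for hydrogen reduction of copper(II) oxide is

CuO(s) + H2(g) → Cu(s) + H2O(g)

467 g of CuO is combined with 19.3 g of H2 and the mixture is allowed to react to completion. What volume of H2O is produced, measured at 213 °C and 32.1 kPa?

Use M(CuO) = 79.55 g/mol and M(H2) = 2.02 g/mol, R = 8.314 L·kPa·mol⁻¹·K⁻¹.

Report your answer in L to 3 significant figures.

n(CuO) = 467 / 79.55 = 5.871 mol
n(H2) = 19.3 / 2.02 = 9.554 mol
For 5.871 mol CuO, stoichiometry requires (1/1) × 5.871 = 5.871 mol H2; 9.554 mol is available, so CuO is limiting.
n(H2O) = (1/1) × 5.871 = 5.871 mol
V(H2O) = nRT/P = 5.871 × 8.314 × 486.15 / 32.1 = 739.2 L

739 L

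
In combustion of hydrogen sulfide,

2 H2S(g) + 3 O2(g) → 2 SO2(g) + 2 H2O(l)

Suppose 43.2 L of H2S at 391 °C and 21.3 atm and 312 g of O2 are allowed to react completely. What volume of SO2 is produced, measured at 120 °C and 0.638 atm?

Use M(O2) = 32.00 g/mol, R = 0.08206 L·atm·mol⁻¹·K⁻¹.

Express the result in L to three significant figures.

329 L

n(H2S) = PV/RT = (21.3 × 43.2) / (0.08206 × 664.15) = 16.88 mol
n(O2) = 312 / 32.00 = 9.750 mol
For 16.88 mol H2S, stoichiometry requires (3/2) × 16.88 = 25.32 mol O2; 9.750 mol is available, so O2 is limiting.
n(SO2) = (2/3) × 9.750 = 6.500 mol
V(SO2) = nRT/P = 6.500 × 0.08206 × 393.15 / 0.638 = 328.7 L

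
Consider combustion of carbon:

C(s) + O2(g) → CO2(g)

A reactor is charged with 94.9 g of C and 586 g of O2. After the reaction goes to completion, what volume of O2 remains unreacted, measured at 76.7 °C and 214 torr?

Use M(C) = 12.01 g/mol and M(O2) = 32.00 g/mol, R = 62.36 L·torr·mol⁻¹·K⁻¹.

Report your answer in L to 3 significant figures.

n(C) = 94.9 / 12.01 = 7.902 mol
n(O2) = 586 / 32.00 = 18.31 mol
For 7.902 mol C, stoichiometry requires (1/1) × 7.902 = 7.902 mol O2; 18.31 mol is available, so C is limiting.
n(O2) consumed = (1/1) × 7.902 = 7.902 mol; remaining = 18.31 − 7.902 = 10.41 mol
V(O2) = nRT/P = 10.41 × 62.36 × 349.85 / 214 = 1061 L

1060 L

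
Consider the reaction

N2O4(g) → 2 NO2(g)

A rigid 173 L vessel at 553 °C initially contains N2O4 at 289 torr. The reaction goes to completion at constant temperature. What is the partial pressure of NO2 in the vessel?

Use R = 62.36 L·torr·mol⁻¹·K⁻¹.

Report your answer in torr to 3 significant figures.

578 torr

n(N2O4)₀ = PV/RT = (289 × 173) / (62.36 × 826.15) = 0.9705 mol
n(NO2) = (2/1) × 0.9705 = 1.941 mol
P(NO2) = nRT/V = 1.941 × 62.36 × 826.15 / 173 = 578.0 torr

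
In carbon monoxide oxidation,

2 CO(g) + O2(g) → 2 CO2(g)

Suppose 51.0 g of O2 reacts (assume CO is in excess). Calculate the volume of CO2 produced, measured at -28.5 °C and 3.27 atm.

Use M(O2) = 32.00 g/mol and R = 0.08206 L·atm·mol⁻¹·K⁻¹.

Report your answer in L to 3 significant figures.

19.6 L

n(O2) = 51.00 / 32.00 = 1.594 mol
n(CO2) = (2/1) × 1.594 = 3.188 mol
V = nRT/P = 3.188 × 0.08206 × 244.65 / 3.27 = 19.57 L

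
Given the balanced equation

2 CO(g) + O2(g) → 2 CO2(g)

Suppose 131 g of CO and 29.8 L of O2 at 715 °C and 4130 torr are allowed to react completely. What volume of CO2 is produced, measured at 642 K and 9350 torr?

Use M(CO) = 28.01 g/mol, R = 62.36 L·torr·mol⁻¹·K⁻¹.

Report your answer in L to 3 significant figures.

n(CO) = 131 / 28.01 = 4.677 mol
n(O2) = PV/RT = (4130 × 29.8) / (62.36 × 988.15) = 1.997 mol
For 4.677 mol CO, stoichiometry requires (1/2) × 4.677 = 2.338 mol O2; 1.997 mol is available, so O2 is limiting.
n(CO2) = (2/1) × 1.997 = 3.994 mol
V(CO2) = nRT/P = 3.994 × 62.36 × 642 / 9350 = 17.10 L

17.1 L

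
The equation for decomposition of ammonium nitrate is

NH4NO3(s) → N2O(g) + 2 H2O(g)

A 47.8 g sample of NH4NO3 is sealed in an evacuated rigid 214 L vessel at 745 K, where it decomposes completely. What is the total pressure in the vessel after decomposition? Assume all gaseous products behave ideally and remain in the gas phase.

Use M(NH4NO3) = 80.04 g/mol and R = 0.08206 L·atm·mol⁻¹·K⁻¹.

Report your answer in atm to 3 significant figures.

n(NH4NO3) = 47.8 / 80.04 = 0.5972 mol
n(gas produced) = (3/1) × 0.5972 = 1.792 mol
P = nRT/V = 1.792 × 0.08206 × 745 / 214 = 0.5119 atm

0.512 atm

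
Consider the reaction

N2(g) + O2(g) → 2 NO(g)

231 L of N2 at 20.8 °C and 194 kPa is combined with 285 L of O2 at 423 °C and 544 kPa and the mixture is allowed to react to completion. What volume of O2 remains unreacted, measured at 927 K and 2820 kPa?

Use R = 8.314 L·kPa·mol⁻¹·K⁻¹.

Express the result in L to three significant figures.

23.1 L

n(N2) = PV/RT = (194 × 231) / (8.314 × 293.95) = 18.34 mol
n(O2) = PV/RT = (544 × 285) / (8.314 × 696.15) = 26.79 mol
For 18.34 mol N2, stoichiometry requires (1/1) × 18.34 = 18.34 mol O2; 26.79 mol is available, so N2 is limiting.
n(O2) consumed = (1/1) × 18.34 = 18.34 mol; remaining = 26.79 − 18.34 = 8.450 mol
V(O2) = nRT/P = 8.450 × 8.314 × 927 / 2820 = 23.09 L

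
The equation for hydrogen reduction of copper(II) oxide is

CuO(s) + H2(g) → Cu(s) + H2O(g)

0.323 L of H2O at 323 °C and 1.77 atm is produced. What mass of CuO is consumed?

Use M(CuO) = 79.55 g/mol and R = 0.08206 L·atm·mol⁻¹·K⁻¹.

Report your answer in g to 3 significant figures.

n(H2O) = PV/RT = (1.77 × 0.323) / (0.08206 × 596.15) = 0.01169 mol
n(CuO) = (1/1) × 0.01169 = 0.01169 mol
m(CuO) = 0.01169 × 79.55 = 0.9299 g

0.930 g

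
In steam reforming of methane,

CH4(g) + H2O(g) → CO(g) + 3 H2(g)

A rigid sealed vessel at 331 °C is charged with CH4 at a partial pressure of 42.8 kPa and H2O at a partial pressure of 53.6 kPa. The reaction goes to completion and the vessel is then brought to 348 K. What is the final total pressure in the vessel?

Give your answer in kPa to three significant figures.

Because the vessel is rigid and T is held at 331 °C, work the stoichiometry in partial pressures (P_i = n_iRT/V).
P(H2O) required for 42.8 kPa of CH4 = (1/1) × 42.8 = 42.80 kPa; available 53.6 kPa, so CH4 is limiting.
P(H2O) remaining = 53.6 − (1/1) × 42.8 = 10.80 kPa
P(gaseous products) = (1+3)/1 × 42.8 = 171.2 kPa
P_total at 331 °C = 10.80 + 171.2 = 182.0 kPa
Scaling to 348 K: P = 182.0 × 348/604.15 = 104.8 kPa

105 kPa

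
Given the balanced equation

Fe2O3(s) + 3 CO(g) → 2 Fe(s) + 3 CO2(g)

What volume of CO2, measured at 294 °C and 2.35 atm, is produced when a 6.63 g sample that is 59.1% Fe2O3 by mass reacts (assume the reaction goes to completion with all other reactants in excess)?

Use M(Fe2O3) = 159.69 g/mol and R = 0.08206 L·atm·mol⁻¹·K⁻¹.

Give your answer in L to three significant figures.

mass of Fe2O3 = 6.63 × 59.1/100 = 3.918 g
n(Fe2O3) = 3.918 / 159.69 = 0.02454 mol
n(CO2) = (3/1) × 0.02454 = 0.07362 mol
V = nRT/P = 0.07362 × 0.08206 × 567.15 / 2.35 = 1.458 L

1.46 L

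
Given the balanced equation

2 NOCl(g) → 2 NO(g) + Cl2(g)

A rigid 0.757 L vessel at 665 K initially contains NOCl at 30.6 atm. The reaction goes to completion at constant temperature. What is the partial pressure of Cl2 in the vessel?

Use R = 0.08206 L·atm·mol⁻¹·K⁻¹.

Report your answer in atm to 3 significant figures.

n(NOCl)₀ = PV/RT = (30.6 × 0.757) / (0.08206 × 665) = 0.4245 mol
n(Cl2) = (1/2) × 0.4245 = 0.2122 mol
P(Cl2) = nRT/V = 0.2122 × 0.08206 × 665 / 0.757 = 15.30 atm

15.3 atm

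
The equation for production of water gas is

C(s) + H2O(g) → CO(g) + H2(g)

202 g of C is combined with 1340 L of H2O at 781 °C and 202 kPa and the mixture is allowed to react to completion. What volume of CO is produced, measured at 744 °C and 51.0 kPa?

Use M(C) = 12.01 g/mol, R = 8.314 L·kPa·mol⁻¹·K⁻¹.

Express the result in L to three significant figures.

n(C) = 202 / 12.01 = 16.82 mol
n(H2O) = PV/RT = (202 × 1340) / (8.314 × 1054.15) = 30.88 mol
For 16.82 mol C, stoichiometry requires (1/1) × 16.82 = 16.82 mol H2O; 30.88 mol is available, so C is limiting.
n(CO) = (1/1) × 16.82 = 16.82 mol
V(CO) = nRT/P = 16.82 × 8.314 × 1017.15 / 51.0 = 2789 L

2790 L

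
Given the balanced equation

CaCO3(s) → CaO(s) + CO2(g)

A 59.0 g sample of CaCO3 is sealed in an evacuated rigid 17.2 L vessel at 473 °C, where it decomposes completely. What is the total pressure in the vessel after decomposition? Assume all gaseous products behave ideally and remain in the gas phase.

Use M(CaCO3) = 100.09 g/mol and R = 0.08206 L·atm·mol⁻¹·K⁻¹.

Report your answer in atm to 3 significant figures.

n(CaCO3) = 59.0 / 100.09 = 0.5895 mol
n(gas produced) = (1/1) × 0.5895 = 0.5895 mol
P = nRT/V = 0.5895 × 0.08206 × 746.15 / 17.2 = 2.099 atm

2.10 atm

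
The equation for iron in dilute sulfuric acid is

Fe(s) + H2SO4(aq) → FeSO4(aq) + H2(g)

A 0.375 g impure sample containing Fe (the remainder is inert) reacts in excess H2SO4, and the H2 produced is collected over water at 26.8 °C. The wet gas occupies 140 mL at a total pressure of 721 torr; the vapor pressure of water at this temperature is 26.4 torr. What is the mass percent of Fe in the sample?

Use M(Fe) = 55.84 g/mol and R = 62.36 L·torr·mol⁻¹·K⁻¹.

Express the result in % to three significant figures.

77.4 %

P(H2) = 721 − 26.4 = 694.6 torr
n(H2) = PV/RT = (694.6 × 0.1400) / (62.36 × 299.95) = 0.005199 mol
n(Fe) = (1/1) × 0.005199 = 0.005199 mol
m(Fe) = 0.005199 × 55.84 = 0.2903 g
%Fe = 0.2903 / 0.375 × 100 = 77.41%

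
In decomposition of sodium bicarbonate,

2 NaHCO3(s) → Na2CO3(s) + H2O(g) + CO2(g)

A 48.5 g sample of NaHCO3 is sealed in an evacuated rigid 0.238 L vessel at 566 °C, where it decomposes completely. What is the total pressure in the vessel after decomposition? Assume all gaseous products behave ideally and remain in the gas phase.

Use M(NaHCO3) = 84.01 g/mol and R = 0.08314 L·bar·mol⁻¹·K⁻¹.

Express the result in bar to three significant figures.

n(NaHCO3) = 48.5 / 84.01 = 0.5773 mol
n(gas produced) = (2/2) × 0.5773 = 0.5773 mol
P = nRT/V = 0.5773 × 0.08314 × 839.15 / 0.238 = 169.2 bar

169 bar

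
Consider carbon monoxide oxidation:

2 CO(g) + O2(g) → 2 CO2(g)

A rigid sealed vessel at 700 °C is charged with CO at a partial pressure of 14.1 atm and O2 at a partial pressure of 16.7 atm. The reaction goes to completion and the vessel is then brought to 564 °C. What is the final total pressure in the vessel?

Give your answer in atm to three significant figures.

20.4 atm

Because the vessel is rigid and T is held at 700 °C, work the stoichiometry in partial pressures (P_i = n_iRT/V).
P(O2) required for 14.1 atm of CO = (1/2) × 14.1 = 7.050 atm; available 16.7 atm, so CO is limiting.
P(O2) remaining = 16.7 − (1/2) × 14.1 = 9.650 atm
P(gaseous products) = (2)/2 × 14.1 = 14.10 atm
P_total at 700 °C = 9.650 + 14.10 = 23.75 atm
Scaling to 564 °C: P = 23.75 × 837.15/973.15 = 20.43 atm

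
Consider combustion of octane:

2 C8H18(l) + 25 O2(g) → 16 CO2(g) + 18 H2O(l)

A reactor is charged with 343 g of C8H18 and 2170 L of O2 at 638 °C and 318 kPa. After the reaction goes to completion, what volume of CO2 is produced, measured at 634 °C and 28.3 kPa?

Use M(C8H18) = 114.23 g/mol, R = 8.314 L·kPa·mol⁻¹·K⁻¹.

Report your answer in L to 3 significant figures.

n(C8H18) = 343 / 114.23 = 3.003 mol
n(O2) = PV/RT = (318 × 2170) / (8.314 × 911.15) = 91.09 mol
For 3.003 mol C8H18, stoichiometry requires (25/2) × 3.003 = 37.54 mol O2; 91.09 mol is available, so C8H18 is limiting.
n(CO2) = (16/2) × 3.003 = 24.02 mol
V(CO2) = nRT/P = 24.02 × 8.314 × 907.15 / 28.3 = 6401 L

6400 L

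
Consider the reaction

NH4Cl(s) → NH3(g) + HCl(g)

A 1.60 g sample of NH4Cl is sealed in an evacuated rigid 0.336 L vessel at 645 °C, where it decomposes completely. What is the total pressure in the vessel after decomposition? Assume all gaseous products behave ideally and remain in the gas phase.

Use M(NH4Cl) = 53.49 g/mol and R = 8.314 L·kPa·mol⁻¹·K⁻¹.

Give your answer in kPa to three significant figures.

1360 kPa

n(NH4Cl) = 1.60 / 53.49 = 0.02991 mol
n(gas produced) = (2/1) × 0.02991 = 0.05982 mol
P = nRT/V = 0.05982 × 8.314 × 918.15 / 0.336 = 1359 kPa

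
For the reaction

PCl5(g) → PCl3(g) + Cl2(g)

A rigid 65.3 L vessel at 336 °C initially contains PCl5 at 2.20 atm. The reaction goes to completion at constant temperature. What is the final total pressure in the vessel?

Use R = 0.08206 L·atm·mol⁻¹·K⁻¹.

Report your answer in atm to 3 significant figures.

4.40 atm

Rigid vessel, constant T ⇒ P scales with total gas moles (1 → 2).
P_final = (2/1) × 2.20 = 4.400 atm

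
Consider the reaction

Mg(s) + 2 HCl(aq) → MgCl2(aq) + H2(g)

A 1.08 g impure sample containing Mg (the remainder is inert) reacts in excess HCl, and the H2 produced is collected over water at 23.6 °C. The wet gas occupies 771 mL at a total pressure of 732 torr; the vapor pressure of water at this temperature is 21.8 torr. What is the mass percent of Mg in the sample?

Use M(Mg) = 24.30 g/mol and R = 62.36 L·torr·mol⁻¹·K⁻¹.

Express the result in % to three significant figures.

66.6 %

P(H2) = 732 − 21.8 = 710.2 torr
n(H2) = PV/RT = (710.2 × 0.7710) / (62.36 × 296.75) = 0.02959 mol
n(Mg) = (1/1) × 0.02959 = 0.02959 mol
m(Mg) = 0.02959 × 24.30 = 0.7190 g
%Mg = 0.7190 / 1.08 × 100 = 66.57%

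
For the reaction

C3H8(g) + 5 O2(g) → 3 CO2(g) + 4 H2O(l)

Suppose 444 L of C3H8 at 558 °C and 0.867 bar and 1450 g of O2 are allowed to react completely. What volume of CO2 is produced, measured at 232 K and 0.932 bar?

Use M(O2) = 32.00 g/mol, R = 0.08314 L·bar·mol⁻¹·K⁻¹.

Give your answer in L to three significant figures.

n(C3H8) = PV/RT = (0.867 × 444) / (0.08314 × 831.15) = 5.571 mol
n(O2) = 1450 / 32.00 = 45.31 mol
For 5.571 mol C3H8, stoichiometry requires (5/1) × 5.571 = 27.85 mol O2; 45.31 mol is available, so C3H8 is limiting.
n(CO2) = (3/1) × 5.571 = 16.71 mol
V(CO2) = nRT/P = 16.71 × 0.08314 × 232 / 0.932 = 345.8 L

346 L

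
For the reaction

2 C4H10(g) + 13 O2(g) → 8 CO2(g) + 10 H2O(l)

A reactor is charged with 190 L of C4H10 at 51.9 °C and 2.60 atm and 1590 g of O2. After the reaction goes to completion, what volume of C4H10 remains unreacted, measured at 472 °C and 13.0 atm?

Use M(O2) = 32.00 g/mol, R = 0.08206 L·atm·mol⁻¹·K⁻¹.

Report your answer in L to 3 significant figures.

n(C4H10) = PV/RT = (2.60 × 190) / (0.08206 × 325.05) = 18.52 mol
n(O2) = 1590 / 32.00 = 49.69 mol
For 18.52 mol C4H10, stoichiometry requires (13/2) × 18.52 = 120.4 mol O2; 49.69 mol is available, so O2 is limiting.
n(C4H10) consumed = (2/13) × 49.69 = 7.645 mol; remaining = 18.52 − 7.645 = 10.88 mol
V(C4H10) = nRT/P = 10.88 × 0.08206 × 745.15 / 13.0 = 51.18 L

51.2 L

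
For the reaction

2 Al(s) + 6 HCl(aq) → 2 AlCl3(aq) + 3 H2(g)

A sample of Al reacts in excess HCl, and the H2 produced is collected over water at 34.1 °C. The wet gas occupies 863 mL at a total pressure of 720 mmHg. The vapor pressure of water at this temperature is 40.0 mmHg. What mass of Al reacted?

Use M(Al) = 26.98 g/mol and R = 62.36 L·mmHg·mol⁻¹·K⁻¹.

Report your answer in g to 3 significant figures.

P(H2) = 720 − 40.0 = 680.0 mmHg
n(H2) = PV/RT = (680.0 × 0.8630) / (62.36 × 307.25) = 0.03063 mol
n(Al) = (2/3) × 0.03063 = 0.02042 mol
m(Al) = 0.02042 × 26.98 = 0.5509 g

0.551 g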